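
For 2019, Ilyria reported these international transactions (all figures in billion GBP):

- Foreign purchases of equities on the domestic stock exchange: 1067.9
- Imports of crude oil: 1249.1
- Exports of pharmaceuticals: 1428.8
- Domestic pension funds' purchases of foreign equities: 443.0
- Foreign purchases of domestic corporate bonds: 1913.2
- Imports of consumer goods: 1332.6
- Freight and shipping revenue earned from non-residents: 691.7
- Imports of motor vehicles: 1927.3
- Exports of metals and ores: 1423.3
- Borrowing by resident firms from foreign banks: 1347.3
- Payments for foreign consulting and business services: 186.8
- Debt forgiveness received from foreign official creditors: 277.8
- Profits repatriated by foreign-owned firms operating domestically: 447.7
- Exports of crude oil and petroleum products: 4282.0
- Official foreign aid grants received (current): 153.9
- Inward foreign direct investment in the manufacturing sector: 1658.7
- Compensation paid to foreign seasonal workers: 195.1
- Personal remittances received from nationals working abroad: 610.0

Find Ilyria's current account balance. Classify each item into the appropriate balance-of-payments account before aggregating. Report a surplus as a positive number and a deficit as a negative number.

3251.1

Goods: 1428.8 - 1249.1 + 1423.3 + 4282.0 - 1332.6 - 1927.3 = 2625.1
Services: 691.7 - 186.8 = 504.9
Primary income: -195.1 - 447.7 = -642.8
Secondary income: 610.0 + 153.9 = 763.9
Current account = 2625.1 + 504.9 + (-642.8) + 763.9 = 3251.1
(Excluded from the current account — financial account: foreign purchases of equities on the domestic stock exchange 1067.9, domestic pension funds' purchases of foreign equities 443.0, foreign purchases of domestic corporate bonds 1913.2, borrowing by resident firms from foreign banks 1347.3, inward foreign direct investment in the manufacturing sector 1658.7; capital account: debt forgiveness received from foreign official creditors 277.8.)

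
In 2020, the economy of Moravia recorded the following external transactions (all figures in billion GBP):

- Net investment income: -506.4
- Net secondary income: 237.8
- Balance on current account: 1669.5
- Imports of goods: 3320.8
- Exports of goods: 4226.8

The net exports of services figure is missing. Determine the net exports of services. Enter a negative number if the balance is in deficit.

1032.1

Current account = goods balance + services balance + net primary income + net secondary income
Sum of the known components = 637.4
Net exports of services = CA - (known components) = 1669.5 - 637.4 = 1032.1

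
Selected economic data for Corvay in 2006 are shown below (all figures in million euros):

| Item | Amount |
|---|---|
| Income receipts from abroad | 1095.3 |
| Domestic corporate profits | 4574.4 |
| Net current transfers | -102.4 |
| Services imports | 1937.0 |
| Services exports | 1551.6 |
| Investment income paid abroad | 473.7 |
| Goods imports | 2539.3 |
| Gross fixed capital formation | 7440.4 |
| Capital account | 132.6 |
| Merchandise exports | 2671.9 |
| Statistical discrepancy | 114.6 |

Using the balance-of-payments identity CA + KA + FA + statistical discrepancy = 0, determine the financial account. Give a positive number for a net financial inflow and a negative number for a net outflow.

-513.6

Goods balance = 2671.9 - 2539.3 = 132.6
Services balance = 1551.6 - 1937.0 = -385.4
Trade balance (goods + services) = 132.6 + (-385.4) = -252.8
Net primary income = 1095.3 - 473.7 = 621.6
Net secondary income = -102.4
Current account = -252.8 + 621.6 + (-102.4) = 266.4
Financial account = -(266.4 + 132.6 + 114.6) = -513.6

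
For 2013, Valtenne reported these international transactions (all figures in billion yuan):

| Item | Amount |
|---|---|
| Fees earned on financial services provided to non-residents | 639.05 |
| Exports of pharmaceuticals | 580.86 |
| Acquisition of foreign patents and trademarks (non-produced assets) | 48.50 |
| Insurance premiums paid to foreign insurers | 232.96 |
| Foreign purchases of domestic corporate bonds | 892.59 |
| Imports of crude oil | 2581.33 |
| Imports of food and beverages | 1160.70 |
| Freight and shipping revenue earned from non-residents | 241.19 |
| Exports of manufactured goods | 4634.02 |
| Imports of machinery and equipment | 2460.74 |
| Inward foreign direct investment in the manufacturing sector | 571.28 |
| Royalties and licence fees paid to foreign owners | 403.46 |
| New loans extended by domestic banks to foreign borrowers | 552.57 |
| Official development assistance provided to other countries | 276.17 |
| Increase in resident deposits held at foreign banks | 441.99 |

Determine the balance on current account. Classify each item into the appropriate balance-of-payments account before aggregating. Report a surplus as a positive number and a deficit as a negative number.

-1020.24

Goods: 4634.02 - 1160.70 - 2581.33 - 2460.74 + 580.86 = -987.89
Services: -403.46 + 639.05 - 232.96 + 241.19 = 243.82
Secondary income: -276.17
Current account = (-987.89) + 243.82 + (-276.17) = -1020.24
(Excluded from the current account — capital account: acquisition of foreign patents and trademarks (non-produced assets) 48.50; financial account: foreign purchases of domestic corporate bonds 892.59, inward foreign direct investment in the manufacturing sector 571.28, new loans extended by domestic banks to foreign borrowers 552.57, increase in resident deposits held at foreign banks 441.99.)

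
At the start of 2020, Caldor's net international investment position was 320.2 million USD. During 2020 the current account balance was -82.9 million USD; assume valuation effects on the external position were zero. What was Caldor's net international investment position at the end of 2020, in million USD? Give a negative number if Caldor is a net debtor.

With no valuation effects, change in NIIP = current account = -82.9
End-of-year NIIP = 320.2 + (-82.9) = 237.3

237.3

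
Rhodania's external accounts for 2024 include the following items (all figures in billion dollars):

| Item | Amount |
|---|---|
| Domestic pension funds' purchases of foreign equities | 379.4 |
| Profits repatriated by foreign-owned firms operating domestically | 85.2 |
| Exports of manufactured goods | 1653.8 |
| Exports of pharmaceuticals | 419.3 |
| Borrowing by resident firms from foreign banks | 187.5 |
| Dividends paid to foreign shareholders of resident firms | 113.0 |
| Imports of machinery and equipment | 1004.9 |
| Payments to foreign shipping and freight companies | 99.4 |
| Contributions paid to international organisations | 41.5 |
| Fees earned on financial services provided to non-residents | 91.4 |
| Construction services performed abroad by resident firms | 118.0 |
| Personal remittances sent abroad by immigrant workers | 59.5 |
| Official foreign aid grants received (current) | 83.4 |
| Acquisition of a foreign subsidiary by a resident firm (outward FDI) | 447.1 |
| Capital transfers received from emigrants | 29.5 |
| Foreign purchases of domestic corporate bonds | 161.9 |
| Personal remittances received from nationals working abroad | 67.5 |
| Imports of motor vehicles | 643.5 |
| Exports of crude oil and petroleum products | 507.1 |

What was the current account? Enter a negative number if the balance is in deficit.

Goods: 1653.8 + 419.3 - 1004.9 + 507.1 - 643.5 = 931.8
Services: 118.0 - 99.4 + 91.4 = 110.0
Primary income: -85.2 - 113.0 = -198.2
Secondary income: -59.5 + 67.5 - 41.5 + 83.4 = 49.9
Current account = 931.8 + 110.0 + (-198.2) + 49.9 = 893.5
(Excluded from the current account — financial account: domestic pension funds' purchases of foreign equities 379.4, borrowing by resident firms from foreign banks 187.5, acquisition of a foreign subsidiary by a resident firm (outward FDI) 447.1, foreign purchases of domestic corporate bonds 161.9; capital account: capital transfers received from emigrants 29.5.)

893.5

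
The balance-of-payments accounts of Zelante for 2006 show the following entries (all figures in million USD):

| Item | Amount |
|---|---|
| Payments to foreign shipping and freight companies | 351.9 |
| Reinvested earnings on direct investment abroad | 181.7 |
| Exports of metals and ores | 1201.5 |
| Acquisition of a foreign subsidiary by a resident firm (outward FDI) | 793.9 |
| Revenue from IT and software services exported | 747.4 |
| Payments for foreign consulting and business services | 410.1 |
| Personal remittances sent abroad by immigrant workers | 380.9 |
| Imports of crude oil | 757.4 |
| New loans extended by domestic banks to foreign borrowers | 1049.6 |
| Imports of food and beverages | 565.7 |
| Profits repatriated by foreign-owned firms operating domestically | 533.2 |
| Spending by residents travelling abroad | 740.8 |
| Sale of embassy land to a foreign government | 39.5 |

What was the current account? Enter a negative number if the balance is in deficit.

Goods: -757.4 - 565.7 + 1201.5 = -121.6
Services: -410.1 - 740.8 - 351.9 + 747.4 = -755.4
Primary income: -533.2 + 181.7 = -351.5
Secondary income: -380.9
Current account = (-121.6) + (-755.4) + (-351.5) + (-380.9) = -1609.4
(Excluded from the current account — financial account: acquisition of a foreign subsidiary by a resident firm (outward FDI) 793.9, new loans extended by domestic banks to foreign borrowers 1049.6; capital account: sale of embassy land to a foreign government 39.5.)

-1609.4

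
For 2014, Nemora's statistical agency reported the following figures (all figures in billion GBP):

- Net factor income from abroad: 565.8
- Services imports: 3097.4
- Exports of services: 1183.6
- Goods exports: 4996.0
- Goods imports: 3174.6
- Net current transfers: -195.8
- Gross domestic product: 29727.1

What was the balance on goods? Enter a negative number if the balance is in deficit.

Goods balance = 4996.0 - 3174.6 = 1821.4

1821.4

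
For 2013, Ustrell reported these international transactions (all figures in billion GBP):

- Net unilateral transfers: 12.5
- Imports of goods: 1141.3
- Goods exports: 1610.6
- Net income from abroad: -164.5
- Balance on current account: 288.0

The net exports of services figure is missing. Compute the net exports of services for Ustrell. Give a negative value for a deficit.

-29.3

Current account = goods balance + services balance + net primary income + net secondary income
Sum of the known components = 317.3
Net exports of services = CA - (known components) = 288.0 - 317.3 = -29.3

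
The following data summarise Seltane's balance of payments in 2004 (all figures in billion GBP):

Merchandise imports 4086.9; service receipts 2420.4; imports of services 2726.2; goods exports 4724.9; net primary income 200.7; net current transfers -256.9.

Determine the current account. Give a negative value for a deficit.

276.0

Goods balance = 4724.9 - 4086.9 = 638.0
Services balance = 2420.4 - 2726.2 = -305.8
Trade balance (goods + services) = 638.0 + (-305.8) = 332.2
Net primary income = 200.7
Net secondary income = -256.9
Current account = 332.2 + 200.7 + (-256.9) = 276.0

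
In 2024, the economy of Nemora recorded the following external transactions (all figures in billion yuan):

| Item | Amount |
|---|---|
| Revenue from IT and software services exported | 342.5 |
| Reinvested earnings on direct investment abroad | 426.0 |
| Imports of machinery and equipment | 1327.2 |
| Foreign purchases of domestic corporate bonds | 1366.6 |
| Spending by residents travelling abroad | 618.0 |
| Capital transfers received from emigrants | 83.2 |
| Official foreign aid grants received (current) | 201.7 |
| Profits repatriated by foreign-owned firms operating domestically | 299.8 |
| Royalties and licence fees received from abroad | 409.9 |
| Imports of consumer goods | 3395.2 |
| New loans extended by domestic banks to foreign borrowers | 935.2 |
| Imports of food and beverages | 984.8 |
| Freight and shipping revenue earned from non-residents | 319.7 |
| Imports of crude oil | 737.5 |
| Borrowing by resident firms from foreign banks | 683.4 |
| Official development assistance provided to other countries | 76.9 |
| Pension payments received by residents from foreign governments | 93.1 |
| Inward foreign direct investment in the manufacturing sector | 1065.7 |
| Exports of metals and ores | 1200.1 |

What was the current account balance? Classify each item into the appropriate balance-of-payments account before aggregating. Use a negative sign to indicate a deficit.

-4446.4

Goods: -984.8 - 737.5 + 1200.1 - 3395.2 - 1327.2 = -5244.6
Services: -618.0 + 409.9 + 342.5 + 319.7 = 454.1
Primary income: -299.8 + 426.0 = 126.2
Secondary income: 201.7 - 76.9 + 93.1 = 217.9
Current account = (-5244.6) + 454.1 + 126.2 + 217.9 = -4446.4
(Excluded from the current account — financial account: foreign purchases of domestic corporate bonds 1366.6, new loans extended by domestic banks to foreign borrowers 935.2, borrowing by resident firms from foreign banks 683.4, inward foreign direct investment in the manufacturing sector 1065.7; capital account: capital transfers received from emigrants 83.2.)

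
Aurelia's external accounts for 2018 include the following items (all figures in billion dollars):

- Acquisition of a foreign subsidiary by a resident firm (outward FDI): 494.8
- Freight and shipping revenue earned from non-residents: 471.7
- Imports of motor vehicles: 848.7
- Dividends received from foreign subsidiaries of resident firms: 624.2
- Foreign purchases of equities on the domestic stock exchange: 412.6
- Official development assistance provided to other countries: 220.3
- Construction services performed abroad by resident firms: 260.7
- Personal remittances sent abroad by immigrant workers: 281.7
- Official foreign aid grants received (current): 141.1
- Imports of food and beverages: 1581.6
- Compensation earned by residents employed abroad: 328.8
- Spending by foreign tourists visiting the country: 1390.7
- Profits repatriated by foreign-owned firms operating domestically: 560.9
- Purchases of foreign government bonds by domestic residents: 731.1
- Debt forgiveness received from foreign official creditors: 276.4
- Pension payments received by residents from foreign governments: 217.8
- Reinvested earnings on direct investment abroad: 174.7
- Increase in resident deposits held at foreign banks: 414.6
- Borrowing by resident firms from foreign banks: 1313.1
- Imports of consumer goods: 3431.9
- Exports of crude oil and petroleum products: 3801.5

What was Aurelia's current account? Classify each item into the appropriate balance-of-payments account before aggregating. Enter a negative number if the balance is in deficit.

486.1

Goods: -848.7 - 1581.6 + 3801.5 - 3431.9 = -2060.7
Services: 1390.7 + 260.7 + 471.7 = 2123.1
Primary income: 328.8 - 560.9 + 174.7 + 624.2 = 566.8
Secondary income: 217.8 - 220.3 + 141.1 - 281.7 = -143.1
Current account = (-2060.7) + 2123.1 + 566.8 + (-143.1) = 486.1
(Excluded from the current account — financial account: acquisition of a foreign subsidiary by a resident firm (outward FDI) 494.8, foreign purchases of equities on the domestic stock exchange 412.6, purchases of foreign government bonds by domestic residents 731.1, increase in resident deposits held at foreign banks 414.6, borrowing by resident firms from foreign banks 1313.1; capital account: debt forgiveness received from foreign official creditors 276.4.)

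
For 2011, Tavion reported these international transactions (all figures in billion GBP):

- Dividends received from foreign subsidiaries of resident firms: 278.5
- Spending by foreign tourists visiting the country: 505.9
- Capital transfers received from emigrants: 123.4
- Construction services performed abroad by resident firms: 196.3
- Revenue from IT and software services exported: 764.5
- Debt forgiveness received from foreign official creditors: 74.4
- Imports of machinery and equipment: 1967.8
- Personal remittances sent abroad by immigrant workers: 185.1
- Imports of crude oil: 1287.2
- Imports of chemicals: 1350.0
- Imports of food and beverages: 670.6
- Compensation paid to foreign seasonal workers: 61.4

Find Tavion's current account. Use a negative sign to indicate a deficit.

-3776.9

Goods: -670.6 - 1967.8 - 1287.2 - 1350.0 = -5275.6
Services: 764.5 + 505.9 + 196.3 = 1466.7
Primary income: 278.5 - 61.4 = 217.1
Secondary income: -185.1
Current account = (-5275.6) + 1466.7 + 217.1 + (-185.1) = -3776.9
(Excluded from the current account — capital account: capital transfers received from emigrants 123.4, debt forgiveness received from foreign official creditors 74.4.)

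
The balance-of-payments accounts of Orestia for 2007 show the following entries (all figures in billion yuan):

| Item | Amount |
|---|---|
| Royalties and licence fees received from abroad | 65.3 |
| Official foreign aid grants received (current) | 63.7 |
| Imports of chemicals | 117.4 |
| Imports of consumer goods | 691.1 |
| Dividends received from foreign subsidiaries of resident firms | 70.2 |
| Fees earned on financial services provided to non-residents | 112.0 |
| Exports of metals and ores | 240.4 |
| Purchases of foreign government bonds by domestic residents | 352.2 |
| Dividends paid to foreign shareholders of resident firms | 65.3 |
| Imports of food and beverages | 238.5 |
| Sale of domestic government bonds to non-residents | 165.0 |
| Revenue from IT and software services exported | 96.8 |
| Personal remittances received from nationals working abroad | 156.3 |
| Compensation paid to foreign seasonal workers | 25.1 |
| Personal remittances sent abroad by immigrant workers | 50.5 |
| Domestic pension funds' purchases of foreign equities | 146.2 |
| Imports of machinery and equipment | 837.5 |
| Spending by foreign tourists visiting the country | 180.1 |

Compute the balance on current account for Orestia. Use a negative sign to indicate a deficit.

Goods: -691.1 + 240.4 - 837.5 - 238.5 - 117.4 = -1644.1
Services: 65.3 + 180.1 + 96.8 + 112.0 = 454.2
Primary income: 70.2 - 25.1 - 65.3 = -20.2
Secondary income: -50.5 + 156.3 + 63.7 = 169.5
Current account = (-1644.1) + 454.2 + (-20.2) + 169.5 = -1040.6
(Excluded from the current account — financial account: purchases of foreign government bonds by domestic residents 352.2, sale of domestic government bonds to non-residents 165.0, domestic pension funds' purchases of foreign equities 146.2.)

-1040.6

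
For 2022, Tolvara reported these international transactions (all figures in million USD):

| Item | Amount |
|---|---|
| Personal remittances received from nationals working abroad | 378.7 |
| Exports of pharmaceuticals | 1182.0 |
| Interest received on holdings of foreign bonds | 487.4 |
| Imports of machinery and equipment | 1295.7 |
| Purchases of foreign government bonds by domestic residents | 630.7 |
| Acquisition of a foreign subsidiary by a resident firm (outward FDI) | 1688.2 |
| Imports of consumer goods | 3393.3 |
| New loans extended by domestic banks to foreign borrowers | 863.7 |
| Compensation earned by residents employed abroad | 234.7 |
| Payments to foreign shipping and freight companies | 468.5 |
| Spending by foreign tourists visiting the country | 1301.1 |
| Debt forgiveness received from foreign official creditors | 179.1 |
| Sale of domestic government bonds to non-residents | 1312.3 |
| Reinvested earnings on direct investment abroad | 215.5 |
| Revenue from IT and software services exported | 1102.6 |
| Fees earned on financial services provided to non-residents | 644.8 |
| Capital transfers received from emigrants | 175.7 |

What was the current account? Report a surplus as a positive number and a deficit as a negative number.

Goods: -3393.3 - 1295.7 + 1182.0 = -3507.0
Services: 1301.1 + 644.8 - 468.5 + 1102.6 = 2580.0
Primary income: 487.4 + 234.7 + 215.5 = 937.6
Secondary income: 378.7
Current account = (-3507.0) + 2580.0 + 937.6 + 378.7 = 389.3
(Excluded from the current account — financial account: purchases of foreign government bonds by domestic residents 630.7, acquisition of a foreign subsidiary by a resident firm (outward FDI) 1688.2, new loans extended by domestic banks to foreign borrowers 863.7, sale of domestic government bonds to non-residents 1312.3; capital account: debt forgiveness received from foreign official creditors 179.1, capital transfers received from emigrants 175.7.)

389.3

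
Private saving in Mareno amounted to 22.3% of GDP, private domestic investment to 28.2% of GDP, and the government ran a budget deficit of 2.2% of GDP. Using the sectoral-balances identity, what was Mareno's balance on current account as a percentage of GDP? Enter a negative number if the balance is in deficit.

-8.1

By the sectoral-balances identity, CA = (S_private - I) + (T - G).
Private balance = 22.3 - 28.2 = -5.9
Government balance (T - G) = -2.2
CA = -5.9 + (-2.2) = -8.1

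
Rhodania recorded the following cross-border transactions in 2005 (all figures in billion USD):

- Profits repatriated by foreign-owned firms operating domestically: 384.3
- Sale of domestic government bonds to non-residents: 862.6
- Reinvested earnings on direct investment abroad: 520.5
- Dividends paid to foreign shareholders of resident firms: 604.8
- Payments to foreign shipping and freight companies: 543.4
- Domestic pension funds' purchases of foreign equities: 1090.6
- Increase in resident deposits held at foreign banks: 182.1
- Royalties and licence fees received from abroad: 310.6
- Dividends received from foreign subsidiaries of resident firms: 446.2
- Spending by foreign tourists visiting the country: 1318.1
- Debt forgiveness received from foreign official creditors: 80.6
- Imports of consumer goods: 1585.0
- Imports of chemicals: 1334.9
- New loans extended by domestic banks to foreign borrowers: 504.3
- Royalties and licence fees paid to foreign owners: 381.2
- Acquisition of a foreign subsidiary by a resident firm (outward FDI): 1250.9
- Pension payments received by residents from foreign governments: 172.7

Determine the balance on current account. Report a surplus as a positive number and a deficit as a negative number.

-2065.5

Goods: -1585.0 - 1334.9 = -2919.9
Services: -381.2 + 1318.1 - 543.4 + 310.6 = 704.1
Primary income: -604.8 - 384.3 + 520.5 + 446.2 = -22.4
Secondary income: 172.7
Current account = (-2919.9) + 704.1 + (-22.4) + 172.7 = -2065.5
(Excluded from the current account — financial account: sale of domestic government bonds to non-residents 862.6, domestic pension funds' purchases of foreign equities 1090.6, increase in resident deposits held at foreign banks 182.1, new loans extended by domestic banks to foreign borrowers 504.3, acquisition of a foreign subsidiary by a resident firm (outward FDI) 1250.9; capital account: debt forgiveness received from foreign official creditors 80.6.)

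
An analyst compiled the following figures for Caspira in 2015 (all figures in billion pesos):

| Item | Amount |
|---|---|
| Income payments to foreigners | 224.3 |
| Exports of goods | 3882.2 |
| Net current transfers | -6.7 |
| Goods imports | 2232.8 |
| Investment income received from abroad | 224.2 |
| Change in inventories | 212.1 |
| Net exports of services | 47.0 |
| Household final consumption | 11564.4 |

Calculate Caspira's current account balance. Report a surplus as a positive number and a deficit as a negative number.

Goods balance = 3882.2 - 2232.8 = 1649.4
Services balance = 47.0
Trade balance (goods + services) = 1649.4 + 47.0 = 1696.4
Net primary income = 224.2 - 224.3 = -0.1
Net secondary income = -6.7
Current account = 1696.4 + (-0.1) + (-6.7) = 1689.6

1689.6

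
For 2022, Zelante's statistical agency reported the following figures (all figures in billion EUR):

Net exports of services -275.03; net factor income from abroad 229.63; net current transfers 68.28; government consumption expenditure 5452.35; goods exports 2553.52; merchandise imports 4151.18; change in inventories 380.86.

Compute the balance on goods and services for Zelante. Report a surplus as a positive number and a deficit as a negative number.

-1872.69

Goods balance = 2553.52 - 4151.18 = -1597.66
Services balance = -275.03
Trade balance (goods + services) = -1597.66 + (-275.03) = -1872.69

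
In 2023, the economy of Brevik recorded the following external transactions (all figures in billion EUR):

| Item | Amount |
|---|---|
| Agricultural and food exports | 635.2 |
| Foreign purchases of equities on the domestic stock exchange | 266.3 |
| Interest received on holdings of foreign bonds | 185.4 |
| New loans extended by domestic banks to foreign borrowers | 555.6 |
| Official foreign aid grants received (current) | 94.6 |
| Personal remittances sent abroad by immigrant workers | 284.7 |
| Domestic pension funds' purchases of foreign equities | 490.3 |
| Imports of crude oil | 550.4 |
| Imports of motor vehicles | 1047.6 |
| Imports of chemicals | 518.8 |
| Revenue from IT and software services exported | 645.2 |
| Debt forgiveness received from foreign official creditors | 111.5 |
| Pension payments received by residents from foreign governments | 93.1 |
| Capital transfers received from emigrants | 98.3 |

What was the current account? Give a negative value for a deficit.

-748.0

Goods: -550.4 - 1047.6 + 635.2 - 518.8 = -1481.6
Services: 645.2
Primary income: 185.4
Secondary income: 93.1 - 284.7 + 94.6 = -97.0
Current account = (-1481.6) + 645.2 + 185.4 + (-97.0) = -748.0
(Excluded from the current account — financial account: foreign purchases of equities on the domestic stock exchange 266.3, new loans extended by domestic banks to foreign borrowers 555.6, domestic pension funds' purchases of foreign equities 490.3; capital account: debt forgiveness received from foreign official creditors 111.5, capital transfers received from emigrants 98.3.)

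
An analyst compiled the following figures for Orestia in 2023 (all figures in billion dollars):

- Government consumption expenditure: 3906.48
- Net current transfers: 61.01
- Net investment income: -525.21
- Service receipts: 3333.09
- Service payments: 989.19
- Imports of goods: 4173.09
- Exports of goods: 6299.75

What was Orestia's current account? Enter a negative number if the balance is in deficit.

Goods balance = 6299.75 - 4173.09 = 2126.66
Services balance = 3333.09 - 989.19 = 2343.90
Trade balance (goods + services) = 2126.66 + 2343.90 = 4470.56
Net primary income = -525.21
Net secondary income = 61.01
Current account = 4470.56 + (-525.21) + 61.01 = 4006.36

4006.36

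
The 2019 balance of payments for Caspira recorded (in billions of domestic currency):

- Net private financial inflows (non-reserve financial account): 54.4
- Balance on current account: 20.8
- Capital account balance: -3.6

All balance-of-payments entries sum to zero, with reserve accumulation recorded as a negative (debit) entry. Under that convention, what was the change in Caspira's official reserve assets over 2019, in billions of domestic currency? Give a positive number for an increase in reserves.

Official reserve transactions balance = -(20.8 + (-3.6) + 54.4) = -71.6
An accumulation of reserves is recorded as a debit (negative entry), so the change in the stock of reserves is the negative of that balance.
Change in official reserves = -(-71.6) = 71.6

71.6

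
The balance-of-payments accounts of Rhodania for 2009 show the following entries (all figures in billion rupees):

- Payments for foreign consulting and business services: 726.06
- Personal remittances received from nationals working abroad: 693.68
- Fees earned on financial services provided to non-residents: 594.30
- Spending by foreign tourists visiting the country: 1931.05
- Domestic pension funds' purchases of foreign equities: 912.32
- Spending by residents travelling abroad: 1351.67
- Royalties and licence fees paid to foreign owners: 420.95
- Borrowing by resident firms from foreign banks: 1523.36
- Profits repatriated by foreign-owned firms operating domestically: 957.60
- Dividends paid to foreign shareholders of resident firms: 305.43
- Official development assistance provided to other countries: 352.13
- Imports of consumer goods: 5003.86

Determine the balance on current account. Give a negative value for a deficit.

-5898.67

Goods: -5003.86
Services: -726.06 + 594.30 - 1351.67 - 420.95 + 1931.05 = 26.67
Primary income: -957.60 - 305.43 = -1263.03
Secondary income: 693.68 - 352.13 = 341.55
Current account = (-5003.86) + 26.67 + (-1263.03) + 341.55 = -5898.67
(Excluded from the current account — financial account: domestic pension funds' purchases of foreign equities 912.32, borrowing by resident firms from foreign banks 1523.36.)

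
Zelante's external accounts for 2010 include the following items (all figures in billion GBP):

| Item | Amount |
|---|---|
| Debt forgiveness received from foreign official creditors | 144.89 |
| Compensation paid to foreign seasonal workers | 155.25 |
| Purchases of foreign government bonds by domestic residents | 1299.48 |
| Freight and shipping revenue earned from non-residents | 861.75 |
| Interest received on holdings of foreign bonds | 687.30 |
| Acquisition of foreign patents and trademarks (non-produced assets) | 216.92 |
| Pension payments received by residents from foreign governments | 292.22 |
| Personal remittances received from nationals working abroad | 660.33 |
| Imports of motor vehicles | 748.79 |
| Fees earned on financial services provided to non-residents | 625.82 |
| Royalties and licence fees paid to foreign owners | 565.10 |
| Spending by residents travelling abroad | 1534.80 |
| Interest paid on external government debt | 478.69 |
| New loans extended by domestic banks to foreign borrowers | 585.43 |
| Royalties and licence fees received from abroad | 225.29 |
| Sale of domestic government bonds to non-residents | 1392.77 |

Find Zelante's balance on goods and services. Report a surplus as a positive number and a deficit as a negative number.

-1135.83

Goods: -748.79
Services: 225.29 - 565.10 + 861.75 - 1534.80 + 625.82 = -387.04
Trade balance = -748.79 + (-387.04) = -1135.83
(Excluded from the trade balance — capital account: debt forgiveness received from foreign official creditors 144.89, acquisition of foreign patents and trademarks (non-produced assets) 216.92; primary income: compensation paid to foreign seasonal workers 155.25, interest received on holdings of foreign bonds 687.30, interest paid on external government debt 478.69; financial account: purchases of foreign government bonds by domestic residents 1299.48, new loans extended by domestic banks to foreign borrowers 585.43, sale of domestic government bonds to non-residents 1392.77; secondary income: pension payments received by residents from foreign governments 292.22, personal remittances received from nationals working abroad 660.33.)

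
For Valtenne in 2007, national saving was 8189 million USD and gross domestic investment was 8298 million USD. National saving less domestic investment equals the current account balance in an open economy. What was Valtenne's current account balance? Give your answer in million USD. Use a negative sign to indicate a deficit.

S - I = CA (net lending to the rest of the world).
CA = S - I = 8189 - 8298 = -109

-109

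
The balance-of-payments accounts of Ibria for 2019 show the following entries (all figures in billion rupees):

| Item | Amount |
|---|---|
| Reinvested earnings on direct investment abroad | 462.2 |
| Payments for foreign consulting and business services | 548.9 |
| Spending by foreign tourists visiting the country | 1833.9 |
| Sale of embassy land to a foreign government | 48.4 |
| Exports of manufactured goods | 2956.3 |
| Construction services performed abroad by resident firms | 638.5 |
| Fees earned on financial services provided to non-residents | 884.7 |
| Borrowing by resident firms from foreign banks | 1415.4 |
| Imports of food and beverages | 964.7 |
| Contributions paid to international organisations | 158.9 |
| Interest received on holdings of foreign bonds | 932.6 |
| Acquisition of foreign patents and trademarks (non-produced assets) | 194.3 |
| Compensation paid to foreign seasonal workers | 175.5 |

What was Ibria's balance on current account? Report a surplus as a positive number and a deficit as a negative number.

Goods: 2956.3 - 964.7 = 1991.6
Services: 638.5 + 884.7 - 548.9 + 1833.9 = 2808.2
Primary income: 462.2 + 932.6 - 175.5 = 1219.3
Secondary income: -158.9
Current account = 1991.6 + 2808.2 + 1219.3 + (-158.9) = 5860.2
(Excluded from the current account — capital account: sale of embassy land to a foreign government 48.4, acquisition of foreign patents and trademarks (non-produced assets) 194.3; financial account: borrowing by resident firms from foreign banks 1415.4.)

5860.2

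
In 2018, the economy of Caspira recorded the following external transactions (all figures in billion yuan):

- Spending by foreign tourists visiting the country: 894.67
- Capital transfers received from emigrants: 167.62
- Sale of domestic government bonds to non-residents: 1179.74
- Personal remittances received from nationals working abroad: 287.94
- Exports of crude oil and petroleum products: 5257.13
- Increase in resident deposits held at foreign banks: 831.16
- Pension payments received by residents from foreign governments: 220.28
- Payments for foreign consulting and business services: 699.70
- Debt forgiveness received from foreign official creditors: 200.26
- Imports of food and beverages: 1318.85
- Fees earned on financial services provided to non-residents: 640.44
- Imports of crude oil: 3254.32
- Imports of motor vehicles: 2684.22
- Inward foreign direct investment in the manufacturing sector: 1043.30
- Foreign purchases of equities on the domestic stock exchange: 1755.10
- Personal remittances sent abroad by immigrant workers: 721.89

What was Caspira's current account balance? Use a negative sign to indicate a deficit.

Goods: 5257.13 - 3254.32 - 1318.85 - 2684.22 = -2000.26
Services: 894.67 - 699.70 + 640.44 = 835.41
Secondary income: 220.28 - 721.89 + 287.94 = -213.67
Current account = (-2000.26) + 835.41 + (-213.67) = -1378.52
(Excluded from the current account — capital account: capital transfers received from emigrants 167.62, debt forgiveness received from foreign official creditors 200.26; financial account: sale of domestic government bonds to non-residents 1179.74, increase in resident deposits held at foreign banks 831.16, inward foreign direct investment in the manufacturing sector 1043.30, foreign purchases of equities on the domestic stock exchange 1755.10.)

-1378.52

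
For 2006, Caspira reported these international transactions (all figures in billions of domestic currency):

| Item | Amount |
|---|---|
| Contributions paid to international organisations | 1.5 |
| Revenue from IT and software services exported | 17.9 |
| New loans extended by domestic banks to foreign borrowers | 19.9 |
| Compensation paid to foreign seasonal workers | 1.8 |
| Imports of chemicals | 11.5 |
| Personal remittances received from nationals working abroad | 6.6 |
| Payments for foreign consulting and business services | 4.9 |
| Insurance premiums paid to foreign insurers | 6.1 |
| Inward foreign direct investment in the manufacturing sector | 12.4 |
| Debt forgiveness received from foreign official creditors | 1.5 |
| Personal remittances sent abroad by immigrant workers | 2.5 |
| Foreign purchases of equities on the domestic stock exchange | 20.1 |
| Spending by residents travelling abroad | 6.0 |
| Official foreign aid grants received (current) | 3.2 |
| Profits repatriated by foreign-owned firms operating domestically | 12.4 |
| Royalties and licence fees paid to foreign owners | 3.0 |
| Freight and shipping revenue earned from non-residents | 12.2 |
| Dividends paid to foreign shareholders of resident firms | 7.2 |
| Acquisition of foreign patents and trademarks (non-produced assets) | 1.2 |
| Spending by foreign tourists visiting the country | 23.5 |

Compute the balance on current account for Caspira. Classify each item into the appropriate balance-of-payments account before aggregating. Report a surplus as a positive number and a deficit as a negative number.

Goods: -11.5
Services: 17.9 + 23.5 - 6.0 - 6.1 - 4.9 + 12.2 - 3.0 = 33.6
Primary income: -12.4 - 7.2 - 1.8 = -21.4
Secondary income: 3.2 - 1.5 - 2.5 + 6.6 = 5.8
Current account = (-11.5) + 33.6 + (-21.4) + 5.8 = 6.5
(Excluded from the current account — financial account: new loans extended by domestic banks to foreign borrowers 19.9, inward foreign direct investment in the manufacturing sector 12.4, foreign purchases of equities on the domestic stock exchange 20.1; capital account: debt forgiveness received from foreign official creditors 1.5, acquisition of foreign patents and trademarks (non-produced assets) 1.2.)

6.5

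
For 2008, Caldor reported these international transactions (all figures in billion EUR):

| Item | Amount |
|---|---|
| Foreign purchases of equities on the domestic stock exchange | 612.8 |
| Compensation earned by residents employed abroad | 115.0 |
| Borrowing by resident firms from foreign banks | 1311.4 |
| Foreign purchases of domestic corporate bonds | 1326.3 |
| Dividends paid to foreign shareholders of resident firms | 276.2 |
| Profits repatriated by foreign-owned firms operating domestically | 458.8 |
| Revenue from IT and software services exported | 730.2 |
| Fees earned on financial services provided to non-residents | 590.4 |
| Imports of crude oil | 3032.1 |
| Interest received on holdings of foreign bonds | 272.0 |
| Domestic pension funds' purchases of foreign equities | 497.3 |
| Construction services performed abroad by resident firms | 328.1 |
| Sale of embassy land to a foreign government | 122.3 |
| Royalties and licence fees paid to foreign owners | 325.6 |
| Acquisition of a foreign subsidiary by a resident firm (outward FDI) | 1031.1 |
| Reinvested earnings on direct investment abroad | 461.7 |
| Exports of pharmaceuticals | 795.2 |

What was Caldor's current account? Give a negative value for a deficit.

Goods: -3032.1 + 795.2 = -2236.9
Services: 590.4 + 730.2 + 328.1 - 325.6 = 1323.1
Primary income: 272.0 - 458.8 + 461.7 + 115.0 - 276.2 = 113.7
Current account = (-2236.9) + 1323.1 + 113.7 = -800.1
(Excluded from the current account — financial account: foreign purchases of equities on the domestic stock exchange 612.8, borrowing by resident firms from foreign banks 1311.4, foreign purchases of domestic corporate bonds 1326.3, domestic pension funds' purchases of foreign equities 497.3, acquisition of a foreign subsidiary by a resident firm (outward FDI) 1031.1; capital account: sale of embassy land to a foreign government 122.3.)

-800.1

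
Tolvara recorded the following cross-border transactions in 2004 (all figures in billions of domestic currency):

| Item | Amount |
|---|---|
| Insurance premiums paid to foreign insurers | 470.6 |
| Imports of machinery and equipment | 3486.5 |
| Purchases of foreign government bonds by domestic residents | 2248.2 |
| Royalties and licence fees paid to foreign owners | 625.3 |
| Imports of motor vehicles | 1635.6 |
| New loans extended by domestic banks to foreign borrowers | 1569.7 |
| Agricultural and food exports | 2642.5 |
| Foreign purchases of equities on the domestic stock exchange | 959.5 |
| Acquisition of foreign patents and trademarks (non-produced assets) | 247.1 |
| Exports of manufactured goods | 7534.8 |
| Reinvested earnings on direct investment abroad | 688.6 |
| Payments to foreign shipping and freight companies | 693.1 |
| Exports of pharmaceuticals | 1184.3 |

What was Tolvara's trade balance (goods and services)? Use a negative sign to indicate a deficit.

Goods: 1184.3 + 7534.8 + 2642.5 - 3486.5 - 1635.6 = 6239.5
Services: -470.6 - 625.3 - 693.1 = -1789.0
Trade balance = 6239.5 + (-1789.0) = 4450.5
(Excluded from the trade balance — financial account: purchases of foreign government bonds by domestic residents 2248.2, new loans extended by domestic banks to foreign borrowers 1569.7, foreign purchases of equities on the domestic stock exchange 959.5; capital account: acquisition of foreign patents and trademarks (non-produced assets) 247.1; primary income: reinvested earnings on direct investment abroad 688.6.)

4450.5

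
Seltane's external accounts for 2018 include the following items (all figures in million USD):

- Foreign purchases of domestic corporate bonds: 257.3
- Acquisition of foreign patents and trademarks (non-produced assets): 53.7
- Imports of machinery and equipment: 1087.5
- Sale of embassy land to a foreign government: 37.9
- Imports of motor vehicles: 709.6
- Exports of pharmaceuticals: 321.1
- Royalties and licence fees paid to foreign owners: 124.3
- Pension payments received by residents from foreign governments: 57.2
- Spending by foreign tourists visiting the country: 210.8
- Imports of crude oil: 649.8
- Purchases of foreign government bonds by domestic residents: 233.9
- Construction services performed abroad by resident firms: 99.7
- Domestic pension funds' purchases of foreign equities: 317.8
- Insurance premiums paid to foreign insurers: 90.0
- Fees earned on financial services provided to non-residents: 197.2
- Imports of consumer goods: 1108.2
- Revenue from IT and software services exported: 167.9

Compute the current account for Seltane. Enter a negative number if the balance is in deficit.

-2715.5

Goods: -1108.2 - 709.6 - 1087.5 + 321.1 - 649.8 = -3234.0
Services: 197.2 - 90.0 - 124.3 + 99.7 + 167.9 + 210.8 = 461.3
Secondary income: 57.2
Current account = (-3234.0) + 461.3 + 57.2 = -2715.5
(Excluded from the current account — financial account: foreign purchases of domestic corporate bonds 257.3, purchases of foreign government bonds by domestic residents 233.9, domestic pension funds' purchases of foreign equities 317.8; capital account: acquisition of foreign patents and trademarks (non-produced assets) 53.7, sale of embassy land to a foreign government 37.9.)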